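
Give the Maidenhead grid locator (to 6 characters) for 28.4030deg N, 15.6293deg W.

Add 180° to longitude and 90° to latitude: 164.3707, 118.4030.
Field: 164.3707/20 → 8 → I, 118.4030/10 → 11 → L; chars IL.
Square: 4.3707/2 → 2, 8.4030/1 → 8; chars 28.
Subsquare: 0.3707/0.0833333 → 4 → e, 0.4030/0.0416667 → 9 → j; chars ej.

IL28ej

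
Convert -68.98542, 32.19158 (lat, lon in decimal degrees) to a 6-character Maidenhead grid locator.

KC61ca

Add 180° to longitude and 90° to latitude: 212.1916, 21.0146.
Field: 212.1916/20 → 10 → K, 21.0146/10 → 2 → C; chars KC.
Square: 12.1916/2 → 6, 1.0146/1 → 1; chars 61.
Subsquare: 0.1916/0.0833333 → 2 → c, 0.0146/0.0416667 → 0 → a; chars ca.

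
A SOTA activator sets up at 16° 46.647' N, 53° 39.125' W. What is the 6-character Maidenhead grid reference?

GK36es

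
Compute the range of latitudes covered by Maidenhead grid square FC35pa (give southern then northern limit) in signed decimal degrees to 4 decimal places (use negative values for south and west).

-65.0000, -64.9583

Field F=5, C=2: +5·20° lon, +2·10° lat → SW at lon -80°, lat -70°.
Square 3, 5: +3·2° lon, +5·1° lat → SW at lon -74°, lat -65°.
Subsquare p=15, a=0: +15·0.0833333° lon, +0·0.0416667° lat → SW at lon -72.75°, lat -65°.
Cell spans 0.0833333° lon × 0.0416667° lat.
south -65.0000, north -64.9583.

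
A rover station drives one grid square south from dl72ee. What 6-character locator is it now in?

DL72ed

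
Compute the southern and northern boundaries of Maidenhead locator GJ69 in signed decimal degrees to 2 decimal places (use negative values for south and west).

Field G=6, J=9: +6·20° lon, +9·10° lat → SW at lon -60°, lat 0°.
Square 6, 9: +6·2° lon, +9·1° lat → SW at lon -48°, lat 9°.
Cell spans 2° lon × 1° lat.
south 9.00, north 10.00.

9.00, 10.00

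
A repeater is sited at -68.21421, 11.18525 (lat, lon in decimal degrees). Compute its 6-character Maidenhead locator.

Offset from 180°W / 90°S: lon 191.1852°, lat 21.7858°.
Field (20°×10°, letters A–R): lon ⌊191.1852/20⌋ = 9 → J; lat ⌊21.7858/10⌋ = 2 → C.
Square (2°×1°, digits 0–9): lon ⌊11.1852/2⌋ = 5; lat ⌊1.7858/1⌋ = 1.
Subsquare (5′×2.5′, letters a–x): lon ⌊1.1852/0.0833333⌋ = 14 → o; lat ⌊0.7858/0.0416667⌋ = 18 → s.

JC51os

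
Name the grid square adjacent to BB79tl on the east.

BB79ul

Longitude subsquare t = 19; +1 → 20 = u.
The latitude characters are unchanged.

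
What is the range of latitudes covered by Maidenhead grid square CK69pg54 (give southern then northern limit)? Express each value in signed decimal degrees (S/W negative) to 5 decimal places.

19.26667, 19.27083

Field C=2, K=10: +2·20° lon, +10·10° lat → SW at lon -140°, lat 10°.
Square 6, 9: +6·2° lon, +9·1° lat → SW at lon -128°, lat 19°.
Subsquare p=15, g=6: +15·0.0833333° lon, +6·0.0416667° lat → SW at lon -126.75°, lat 19.25°.
Extended square 5, 4: +5·0.00833333° lon, +4·0.00416667° lat → SW at lon -126.708°, lat 19.2667°.
Cell spans 0.00833333° lon × 0.00416667° lat.
south 19.26667, north 19.27083.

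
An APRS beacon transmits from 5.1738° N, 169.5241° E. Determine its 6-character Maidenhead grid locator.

Add 180° to longitude and 90° to latitude: 349.5241, 95.1738.
Field (20°×10°, letters A–R): 349.5241/20 → 17 → R, 95.1738/10 → 9 → J; chars RJ.
Square (2°×1°, digits 0–9): 9.5241/2 → 4, 5.1738/1 → 5; chars 45.
Subsquare (5′×2.5′, letters a–x): 1.5241/0.0833333 → 18 → s, 0.1738/0.0416667 → 4 → e; chars se.

RJ45se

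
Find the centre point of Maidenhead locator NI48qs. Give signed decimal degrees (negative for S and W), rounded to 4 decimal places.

Field N=13, I=8: +13·20° lon, +8·10° lat → SW at lon 80°, lat -10°.
Square 4, 8: +4·2° lon, +8·1° lat → SW at lon 88°, lat -2°.
Subsquare q=16, s=18: +16·0.0833333° lon, +18·0.0416667° lat → SW at lon 89.3333°, lat -1.25°.
Cell spans 0.0833333° lon × 0.0416667° lat. Centre is SW corner plus half of each.
latitude -1.2292, longitude 89.3750.

-1.2292, 89.3750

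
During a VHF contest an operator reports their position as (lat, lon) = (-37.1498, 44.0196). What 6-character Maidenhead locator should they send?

Shift to the Maidenhead origin (180°W, 90°S): lon 224.0196, lat 52.8502.
Field (20°×10°, letters A–R): 224.0196/20 → 11 → L, 52.8502/10 → 5 → F; chars LF.
Square (2°×1°, digits 0–9): 4.0196/2 → 2, 2.8502/1 → 2; chars 22.
Subsquare (5′×2.5′, letters a–x): 0.0196/0.0833333 → 0 → a, 0.8502/0.0416667 → 20 → u; chars au.

LF22au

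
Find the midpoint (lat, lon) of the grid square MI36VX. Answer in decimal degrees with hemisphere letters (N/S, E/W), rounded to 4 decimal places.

3.0208° S, 67.7917° E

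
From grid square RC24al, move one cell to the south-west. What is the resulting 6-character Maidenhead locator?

RC14xk

Longitude subsquare a = 0; −1 → -1, wraps to 23 = x, carry into square.
Longitude square 2; −1 → 1.
Latitude subsquare l = 11; −1 → 10 = k.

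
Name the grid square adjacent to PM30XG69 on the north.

PM30xh60

Latitude extended square 9; +1 → 10, wraps to 0, carry into subsquare.
Latitude subsquare g = 6; +1 → 7 = h.
The longitude characters are unchanged.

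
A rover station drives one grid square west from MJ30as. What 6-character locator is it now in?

Longitude subsquare a = 0; −1 → -1, wraps to 23 = x, carry into square.
Longitude square 3; −1 → 2.
The latitude characters are unchanged.

MJ20xs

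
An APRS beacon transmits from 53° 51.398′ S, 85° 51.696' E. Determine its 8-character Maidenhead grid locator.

ND26wd34

Offset from 180°W / 90°S: lon 265.86160°, lat 36.14337°.
Field: lon ⌊265.86160/20⌋ = 13 → N; lat ⌊36.14337/10⌋ = 3 → D.
Square: lon ⌊5.86160/2⌋ = 2; lat ⌊6.14337/1⌋ = 6.
Subsquare: lon ⌊1.86160/0.0833333⌋ = 22 → w; lat ⌊0.14337/0.0416667⌋ = 3 → d.
Extended square: lon ⌊0.02827/0.00833333⌋ = 3; lat ⌊0.01837/0.00416667⌋ = 4.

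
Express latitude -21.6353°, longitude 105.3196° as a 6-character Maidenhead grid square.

OG28pi

Shift to the Maidenhead origin (180°W, 90°S): lon 285.3196, lat 68.3647.
Field: lon ⌊285.3196/20⌋ = 14 → O; lat ⌊68.3647/10⌋ = 6 → G.
Square: lon ⌊5.3196/2⌋ = 2; lat ⌊8.3647/1⌋ = 8.
Subsquare: lon ⌊1.3196/0.0833333⌋ = 15 → p; lat ⌊0.3647/0.0416667⌋ = 8 → i.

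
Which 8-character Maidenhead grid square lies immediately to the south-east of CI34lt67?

Longitude extended square 6; +1 → 7.
Latitude extended square 7; −1 → 6.

CI34lt76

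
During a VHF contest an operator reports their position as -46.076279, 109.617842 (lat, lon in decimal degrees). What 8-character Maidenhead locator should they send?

OE43tw41

Add 180° to longitude and 90° to latitude: 289.61784, 43.92372.
Field: lon ⌊289.61784/20⌋ = 14 → O; lat ⌊43.92372/10⌋ = 4 → E.
Square: lon ⌊9.61784/2⌋ = 4; lat ⌊3.92372/1⌋ = 3.
Subsquare: lon ⌊1.61784/0.0833333⌋ = 19 → t; lat ⌊0.92372/0.0416667⌋ = 22 → w.
Extended square: lon ⌊0.03451/0.00833333⌋ = 4; lat ⌊0.00705/0.00416667⌋ = 1.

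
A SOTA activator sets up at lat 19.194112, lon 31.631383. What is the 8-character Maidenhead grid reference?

KK59te56

Offset from 180°W / 90°S: lon 211.63138°, lat 109.19411°.
Field: 211.63138/20 → 10 → K, 109.19411/10 → 10 → K; chars KK.
Square: 11.63138/2 → 5, 9.19411/1 → 9; chars 59.
Subsquare: 1.63138/0.0833333 → 19 → t, 0.19411/0.0416667 → 4 → e; chars te.
Extended square: 0.04805/0.00833333 → 5, 0.02745/0.00416667 → 6; chars 56.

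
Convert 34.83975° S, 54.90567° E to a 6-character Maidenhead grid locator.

LF75kd

Add 180° to longitude and 90° to latitude: 234.9057, 55.1602.
Field: lon ⌊234.9057/20⌋ = 11 → L; lat ⌊55.1602/10⌋ = 5 → F.
Square: lon ⌊14.9057/2⌋ = 7; lat ⌊5.1602/1⌋ = 5.
Subsquare: lon ⌊0.9057/0.0833333⌋ = 10 → k; lat ⌊0.1602/0.0416667⌋ = 3 → d.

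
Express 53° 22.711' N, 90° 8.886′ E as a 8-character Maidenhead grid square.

NO53bj70

Add 180° to longitude and 90° to latitude: 270.14810, 143.37852.
Field: lon ⌊270.14810/20⌋ = 13 → N; lat ⌊143.37852/10⌋ = 14 → O.
Square: lon ⌊10.14810/2⌋ = 5; lat ⌊3.37852/1⌋ = 3.
Subsquare: lon ⌊0.14810/0.0833333⌋ = 1 → b; lat ⌊0.37852/0.0416667⌋ = 9 → j.
Extended square: lon ⌊0.06477/0.00833333⌋ = 7; lat ⌊0.00352/0.00416667⌋ = 0.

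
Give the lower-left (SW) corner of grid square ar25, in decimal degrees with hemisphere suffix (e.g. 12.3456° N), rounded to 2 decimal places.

Field A=0, R=17: +0·20° lon, +17·10° lat → SW at lon -180°, lat 80°.
Square 2, 5: +2·2° lon, +5·1° lat → SW at lon -176°, lat 85°.
latitude 85.00° N, longitude 176.00° W.

85.00° N, 176.00° W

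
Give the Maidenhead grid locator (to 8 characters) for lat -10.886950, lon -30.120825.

HH49wc57

Offset from 180°W / 90°S: lon 149.87918°, lat 79.11305°.
Field: 149.87918/20 → 7 → H, 79.11305/10 → 7 → H; chars HH.
Square: 9.87918/2 → 4, 9.11305/1 → 9; chars 49.
Subsquare: 1.87918/0.0833333 → 22 → w, 0.11305/0.0416667 → 2 → c; chars wc.
Extended square: 0.04584/0.00833333 → 5, 0.02972/0.00416667 → 7; chars 57.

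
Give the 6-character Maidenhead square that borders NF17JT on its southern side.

Latitude subsquare t = 19; −1 → 18 = s.
The longitude characters are unchanged.

NF17js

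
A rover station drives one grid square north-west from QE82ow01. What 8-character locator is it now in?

Longitude extended square 0; −1 → -1, wraps to 9, carry into subsquare.
Longitude subsquare o = 14; −1 → 13 = n.
Latitude extended square 1; +1 → 2.

QE82nw92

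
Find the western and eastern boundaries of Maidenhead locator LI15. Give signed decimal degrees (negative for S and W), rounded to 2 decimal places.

42.00, 44.00

Field L=11, I=8: +11·20° lon, +8·10° lat → SW at lon 40°, lat -10°.
Square 1, 5: +1·2° lon, +5·1° lat → SW at lon 42°, lat -5°.
Cell spans 2° lon × 1° lat.
west 42.00, east 44.00.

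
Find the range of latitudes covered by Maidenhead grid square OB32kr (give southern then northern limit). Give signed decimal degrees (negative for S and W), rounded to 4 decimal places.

-77.2917, -77.2500

Field O=14, B=1: +14·20° lon, +1·10° lat → SW at lon 100°, lat -80°.
Square 3, 2: +3·2° lon, +2·1° lat → SW at lon 106°, lat -78°.
Subsquare k=10, r=17: +10·0.0833333° lon, +17·0.0416667° lat → SW at lon 106.833°, lat -77.2917°.
Cell spans 0.0833333° lon × 0.0416667° lat.
south -77.2917, north -77.2500.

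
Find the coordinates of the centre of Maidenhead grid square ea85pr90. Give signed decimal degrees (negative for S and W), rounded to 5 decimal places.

Field E=4, A=0: +4·20° lon, +0·10° lat → SW at lon -100°, lat -90°.
Square 8, 5: +8·2° lon, +5·1° lat → SW at lon -84°, lat -85°.
Subsquare p=15, r=17: +15·0.0833333° lon, +17·0.0416667° lat → SW at lon -82.75°, lat -84.2917°.
Extended square 9, 0: +9·0.00833333° lon, +0·0.00416667° lat → SW at lon -82.675°, lat -84.2917°.
Cell spans 0.00833333° lon × 0.00416667° lat. Centre is SW corner plus half of each.
latitude -84.28958, longitude -82.67083.

-84.28958, -82.67083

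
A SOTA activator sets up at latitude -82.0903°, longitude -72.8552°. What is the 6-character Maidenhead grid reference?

FA37nv

Add 180° to longitude and 90° to latitude: 107.1448, 7.9097.
Field: lon ⌊107.1448/20⌋ = 5 → F; lat ⌊7.9097/10⌋ = 0 → A.
Square: lon ⌊7.1448/2⌋ = 3; lat ⌊7.9097/1⌋ = 7.
Subsquare: lon ⌊1.1448/0.0833333⌋ = 13 → n; lat ⌊0.9097/0.0416667⌋ = 21 → v.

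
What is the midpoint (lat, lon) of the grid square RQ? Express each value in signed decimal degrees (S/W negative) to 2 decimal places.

Field R=17, Q=16: +17·20° lon, +16·10° lat → SW at lon 160°, lat 70°.
Cell spans 20° lon × 10° lat. Centre is SW corner plus half of each.
latitude 75.00, longitude 170.00.

75.00, 170.00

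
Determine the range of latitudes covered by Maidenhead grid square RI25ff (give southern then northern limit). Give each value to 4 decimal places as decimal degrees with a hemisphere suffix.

4.7917° S, 4.7500° S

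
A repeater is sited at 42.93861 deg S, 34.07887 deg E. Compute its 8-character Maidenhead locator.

Shift to the Maidenhead origin (180°W, 90°S): lon 214.07887, lat 47.06139.
Field: 214.07887/20 → 10 → K, 47.06139/10 → 4 → E; chars KE.
Square: 14.07887/2 → 7, 7.06139/1 → 7; chars 77.
Subsquare: 0.07887/0.0833333 → 0 → a, 0.06139/0.0416667 → 1 → b; chars ab.
Extended square: 0.07887/0.00833333 → 9, 0.01972/0.00416667 → 4; chars 94.

KE77ab94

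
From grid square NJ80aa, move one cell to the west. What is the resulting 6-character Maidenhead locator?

NJ70xa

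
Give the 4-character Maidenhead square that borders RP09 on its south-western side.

Longitude square 0; −1 → -1, wraps to 9, carry into field.
Longitude field R = 17; −1 → 16 = Q.
Latitude square 9; −1 → 8.

QP98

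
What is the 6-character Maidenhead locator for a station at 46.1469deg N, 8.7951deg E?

JN46jd

Shift to the Maidenhead origin (180°W, 90°S): lon 188.7951, lat 136.1469.
Field (20°×10°, letters A–R): 188.7951/20 → 9 → J, 136.1469/10 → 13 → N; chars JN.
Square (2°×1°, digits 0–9): 8.7951/2 → 4, 6.1469/1 → 6; chars 46.
Subsquare (5′×2.5′, letters a–x): 0.7951/0.0833333 → 9 → j, 0.1469/0.0416667 → 3 → d; chars jd.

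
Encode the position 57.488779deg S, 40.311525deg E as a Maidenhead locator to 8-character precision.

Shift to the Maidenhead origin (180°W, 90°S): lon 220.31153, lat 32.51122.
Field: lon ⌊220.31153/20⌋ = 11 → L; lat ⌊32.51122/10⌋ = 3 → D.
Square: lon ⌊0.31153/2⌋ = 0; lat ⌊2.51122/1⌋ = 2.
Subsquare: lon ⌊0.31153/0.0833333⌋ = 3 → d; lat ⌊0.51122/0.0416667⌋ = 12 → m.
Extended square: lon ⌊0.06153/0.00833333⌋ = 7; lat ⌊0.01122/0.00416667⌋ = 2.

LD02dm72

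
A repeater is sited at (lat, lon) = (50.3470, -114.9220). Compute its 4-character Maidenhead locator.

Offset from 180°W / 90°S: lon 65.08°, lat 140.35°.
Field: 65.08/20 → 3 → D, 140.35/10 → 14 → O; chars DO.
Square: 5.08/2 → 2, 0.35/1 → 0; chars 20.

DO20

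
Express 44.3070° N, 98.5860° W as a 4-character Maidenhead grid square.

EN04

Offset from 180°W / 90°S: lon 81.41°, lat 134.31°.
Field: 81.41/20 → 4 → E, 134.31/10 → 13 → N; chars EN.
Square: 1.41/2 → 0, 4.31/1 → 4; chars 04.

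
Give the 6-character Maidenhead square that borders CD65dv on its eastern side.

Longitude subsquare d = 3; +1 → 4 = e.
The latitude characters are unchanged.

CD65ev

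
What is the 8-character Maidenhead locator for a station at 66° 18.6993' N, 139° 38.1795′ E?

PP96th64

Offset from 180°W / 90°S: lon 319.63632°, lat 156.31166°.
Field: lon ⌊319.63632/20⌋ = 15 → P; lat ⌊156.31166/10⌋ = 15 → P.
Square: lon ⌊19.63632/2⌋ = 9; lat ⌊6.31166/1⌋ = 6.
Subsquare: lon ⌊1.63632/0.0833333⌋ = 19 → t; lat ⌊0.31166/0.0416667⌋ = 7 → h.
Extended square: lon ⌊0.05299/0.00833333⌋ = 6; lat ⌊0.01999/0.00416667⌋ = 4.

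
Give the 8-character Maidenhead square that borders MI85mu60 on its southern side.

MI85mt69

Latitude extended square 0; −1 → -1, wraps to 9, carry into subsquare.
Latitude subsquare u = 20; −1 → 19 = t.
The longitude characters are unchanged.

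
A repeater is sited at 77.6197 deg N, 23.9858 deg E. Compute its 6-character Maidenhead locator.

Offset from 180°W / 90°S: lon 203.9858°, lat 167.6197°.
Field: lon ⌊203.9858/20⌋ = 10 → K; lat ⌊167.6197/10⌋ = 16 → Q.
Square: lon ⌊3.9858/2⌋ = 1; lat ⌊7.6197/1⌋ = 7.
Subsquare: lon ⌊1.9858/0.0833333⌋ = 23 → x; lat ⌊0.6197/0.0416667⌋ = 14 → o.

KQ17xo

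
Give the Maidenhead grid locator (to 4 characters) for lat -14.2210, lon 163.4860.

RH15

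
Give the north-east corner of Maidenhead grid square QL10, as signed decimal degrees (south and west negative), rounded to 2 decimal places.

21.00, 144.00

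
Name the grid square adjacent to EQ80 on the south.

Latitude square 0; −1 → -1, wraps to 9, carry into field.
Latitude field Q = 16; −1 → 15 = P.
The longitude characters are unchanged.

EP89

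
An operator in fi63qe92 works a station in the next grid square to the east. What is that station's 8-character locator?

FI63re02

Longitude extended square 9; +1 → 10, wraps to 0, carry into subsquare.
Longitude subsquare q = 16; +1 → 17 = r.
The latitude characters are unchanged.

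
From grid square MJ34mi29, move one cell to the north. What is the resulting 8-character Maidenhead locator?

MJ34mj20

Latitude extended square 9; +1 → 10, wraps to 0, carry into subsquare.
Latitude subsquare i = 8; +1 → 9 = j.
The longitude characters are unchanged.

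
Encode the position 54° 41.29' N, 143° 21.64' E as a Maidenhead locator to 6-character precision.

QO14qq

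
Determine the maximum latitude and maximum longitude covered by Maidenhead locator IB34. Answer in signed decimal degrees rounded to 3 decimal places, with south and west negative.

-75.000, -12.000

Field I=8, B=1: +8·20° lon, +1·10° lat → SW at lon -20°, lat -80°.
Square 3, 4: +3·2° lon, +4·1° lat → SW at lon -14°, lat -76°.
Cell spans 2° lon × 1° lat. NE corner is SW corner plus one full cell.
latitude -75.000, longitude -12.000.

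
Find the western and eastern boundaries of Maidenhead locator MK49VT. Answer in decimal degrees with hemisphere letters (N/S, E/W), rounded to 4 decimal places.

Field M=12, K=10: +12·20° lon, +10·10° lat → SW at lon 60°, lat 10°.
Square 4, 9: +4·2° lon, +9·1° lat → SW at lon 68°, lat 19°.
Subsquare v=21, t=19: +21·0.0833333° lon, +19·0.0416667° lat → SW at lon 69.75°, lat 19.7917°.
Cell spans 0.0833333° lon × 0.0416667° lat.
west 69.7500° E, east 69.8333° E.

69.7500° E, 69.8333° E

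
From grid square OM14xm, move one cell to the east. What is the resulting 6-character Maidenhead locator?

OM24am

Longitude subsquare x = 23; +1 → 24, wraps to 0 = a, carry into square.
Longitude square 1; +1 → 2.
The latitude characters are unchanged.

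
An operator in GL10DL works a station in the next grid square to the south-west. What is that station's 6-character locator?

Longitude subsquare d = 3; −1 → 2 = c.
Latitude subsquare l = 11; −1 → 10 = k.

GL10ck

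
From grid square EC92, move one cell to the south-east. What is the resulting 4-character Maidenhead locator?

FC01

Longitude square 9; +1 → 10, wraps to 0, carry into field.
Longitude field E = 4; +1 → 5 = F.
Latitude square 2; −1 → 1.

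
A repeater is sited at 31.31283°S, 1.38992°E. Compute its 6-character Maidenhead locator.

Offset from 180°W / 90°S: lon 181.3899°, lat 58.6872°.
Field: 181.3899/20 → 9 → J, 58.6872/10 → 5 → F; chars JF.
Square: 1.3899/2 → 0, 8.6872/1 → 8; chars 08.
Subsquare: 1.3899/0.0833333 → 16 → q, 0.6872/0.0416667 → 16 → q; chars qq.

JF08qq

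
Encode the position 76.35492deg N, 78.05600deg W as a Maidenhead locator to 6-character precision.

Shift to the Maidenhead origin (180°W, 90°S): lon 101.9440, lat 166.3549.
Field: lon ⌊101.9440/20⌋ = 5 → F; lat ⌊166.3549/10⌋ = 16 → Q.
Square: lon ⌊1.9440/2⌋ = 0; lat ⌊6.3549/1⌋ = 6.
Subsquare: lon ⌊1.9440/0.0833333⌋ = 23 → x; lat ⌊0.3549/0.0416667⌋ = 8 → i.

FQ06xi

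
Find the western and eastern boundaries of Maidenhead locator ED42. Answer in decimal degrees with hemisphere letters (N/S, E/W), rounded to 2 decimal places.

Field E=4, D=3: +4·20° lon, +3·10° lat → SW at lon -100°, lat -60°.
Square 4, 2: +4·2° lon, +2·1° lat → SW at lon -92°, lat -58°.
Cell spans 2° lon × 1° lat.
west 92.00° W, east 90.00° W.

92.00° W, 90.00° W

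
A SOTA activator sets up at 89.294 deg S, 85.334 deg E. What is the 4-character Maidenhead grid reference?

NA20

Shift to the Maidenhead origin (180°W, 90°S): lon 265.33, lat 0.71.
Field: 265.33/20 → 13 → N, 0.71/10 → 0 → A; chars NA.
Square: 5.33/2 → 2, 0.71/1 → 0; chars 20.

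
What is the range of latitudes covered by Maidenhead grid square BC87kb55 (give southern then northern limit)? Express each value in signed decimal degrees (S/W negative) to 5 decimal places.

Field B=1, C=2: +1·20° lon, +2·10° lat → SW at lon -160°, lat -70°.
Square 8, 7: +8·2° lon, +7·1° lat → SW at lon -144°, lat -63°.
Subsquare k=10, b=1: +10·0.0833333° lon, +1·0.0416667° lat → SW at lon -143.167°, lat -62.9583°.
Extended square 5, 5: +5·0.00833333° lon, +5·0.00416667° lat → SW at lon -143.125°, lat -62.9375°.
Cell spans 0.00833333° lon × 0.00416667° lat.
south -62.93750, north -62.93333.

-62.93750, -62.93333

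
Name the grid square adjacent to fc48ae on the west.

FC38xe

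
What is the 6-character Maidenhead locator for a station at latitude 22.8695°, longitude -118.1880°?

DL02vu

Shift to the Maidenhead origin (180°W, 90°S): lon 61.8120, lat 112.8695.
Field: 61.8120/20 → 3 → D, 112.8695/10 → 11 → L; chars DL.
Square: 1.8120/2 → 0, 2.8695/1 → 2; chars 02.
Subsquare: 1.8120/0.0833333 → 21 → v, 0.8695/0.0416667 → 20 → u; chars vu.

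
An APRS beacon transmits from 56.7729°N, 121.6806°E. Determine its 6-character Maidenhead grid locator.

PO06us

Offset from 180°W / 90°S: lon 301.6806°, lat 146.7729°.
Field: 301.6806/20 → 15 → P, 146.7729/10 → 14 → O; chars PO.
Square: 1.6806/2 → 0, 6.7729/1 → 6; chars 06.
Subsquare: 1.6806/0.0833333 → 20 → u, 0.7729/0.0416667 → 18 → s; chars us.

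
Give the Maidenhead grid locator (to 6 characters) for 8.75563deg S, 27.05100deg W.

Offset from 180°W / 90°S: lon 152.9490°, lat 81.2444°.
Field: lon ⌊152.9490/20⌋ = 7 → H; lat ⌊81.2444/10⌋ = 8 → I.
Square: lon ⌊12.9490/2⌋ = 6; lat ⌊1.2444/1⌋ = 1.
Subsquare: lon ⌊0.9490/0.0833333⌋ = 11 → l; lat ⌊0.2444/0.0416667⌋ = 5 → f.

HI61lf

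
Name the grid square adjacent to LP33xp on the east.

Longitude subsquare x = 23; +1 → 24, wraps to 0 = a, carry into square.
Longitude square 3; +1 → 4.
The latitude characters are unchanged.

LP43ap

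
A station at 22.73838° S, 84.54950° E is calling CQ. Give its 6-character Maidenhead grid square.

NG27gg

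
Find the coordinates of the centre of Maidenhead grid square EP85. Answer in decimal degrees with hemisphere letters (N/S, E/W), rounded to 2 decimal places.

Field E=4, P=15: +4·20° lon, +15·10° lat → SW at lon -100°, lat 60°.
Square 8, 5: +8·2° lon, +5·1° lat → SW at lon -84°, lat 65°.
Cell spans 2° lon × 1° lat. Centre is SW corner plus half of each.
latitude 65.50° N, longitude 83.00° W.

65.50° N, 83.00° W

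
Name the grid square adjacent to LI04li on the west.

Longitude subsquare l = 11; −1 → 10 = k.
The latitude characters are unchanged.

LI04ki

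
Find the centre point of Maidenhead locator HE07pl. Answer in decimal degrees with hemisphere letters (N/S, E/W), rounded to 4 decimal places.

Field H=7, E=4: +7·20° lon, +4·10° lat → SW at lon -40°, lat -50°.
Square 0, 7: +0·2° lon, +7·1° lat → SW at lon -40°, lat -43°.
Subsquare p=15, l=11: +15·0.0833333° lon, +11·0.0416667° lat → SW at lon -38.75°, lat -42.5417°.
Cell spans 0.0833333° lon × 0.0416667° lat. Centre is SW corner plus half of each.
latitude 42.5208° S, longitude 38.7083° W.

42.5208° S, 38.7083° W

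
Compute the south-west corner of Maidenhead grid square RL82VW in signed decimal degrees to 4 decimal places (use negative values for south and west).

Field R=17, L=11: +17·20° lon, +11·10° lat → SW at lon 160°, lat 20°.
Square 8, 2: +8·2° lon, +2·1° lat → SW at lon 176°, lat 22°.
Subsquare v=21, w=22: +21·0.0833333° lon, +22·0.0416667° lat → SW at lon 177.75°, lat 22.9167°.
latitude 22.9167, longitude 177.7500.

22.9167, 177.7500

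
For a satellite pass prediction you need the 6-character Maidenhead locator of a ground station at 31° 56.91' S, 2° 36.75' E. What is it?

Offset from 180°W / 90°S: lon 182.6125°, lat 58.0515°.
Field: 182.6125/20 → 9 → J, 58.0515/10 → 5 → F; chars JF.
Square: 2.6125/2 → 1, 8.0515/1 → 8; chars 18.
Subsquare: 0.6125/0.0833333 → 7 → h, 0.0515/0.0416667 → 1 → b; chars hb.

JF18hb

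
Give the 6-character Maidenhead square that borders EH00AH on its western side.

DH90xh

Longitude subsquare a = 0; −1 → -1, wraps to 23 = x, carry into square.
Longitude square 0; −1 → -1, wraps to 9, carry into field.
Longitude field E = 4; −1 → 3 = D.
The latitude characters are unchanged.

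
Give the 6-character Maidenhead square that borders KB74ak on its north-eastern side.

Longitude subsquare a = 0; +1 → 1 = b.
Latitude subsquare k = 10; +1 → 11 = l.

KB74bl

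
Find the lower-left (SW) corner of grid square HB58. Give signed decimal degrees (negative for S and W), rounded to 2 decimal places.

Field H=7, B=1: +7·20° lon, +1·10° lat → SW at lon -40°, lat -80°.
Square 5, 8: +5·2° lon, +8·1° lat → SW at lon -30°, lat -72°.
latitude -72.00, longitude -30.00.

-72.00, -30.00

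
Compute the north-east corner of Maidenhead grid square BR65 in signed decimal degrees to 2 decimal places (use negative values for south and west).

86.00, -146.00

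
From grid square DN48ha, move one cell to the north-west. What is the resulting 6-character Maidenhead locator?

DN48gb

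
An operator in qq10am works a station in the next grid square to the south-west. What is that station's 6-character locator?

QQ00xl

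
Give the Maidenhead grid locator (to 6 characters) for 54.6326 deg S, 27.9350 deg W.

HD65ai

Shift to the Maidenhead origin (180°W, 90°S): lon 152.0650, lat 35.3674.
Field (20°×10°, letters A–R): 152.0650/20 → 7 → H, 35.3674/10 → 3 → D; chars HD.
Square (2°×1°, digits 0–9): 12.0650/2 → 6, 5.3674/1 → 5; chars 65.
Subsquare (5′×2.5′, letters a–x): 0.0650/0.0833333 → 0 → a, 0.3674/0.0416667 → 8 → i; chars ai.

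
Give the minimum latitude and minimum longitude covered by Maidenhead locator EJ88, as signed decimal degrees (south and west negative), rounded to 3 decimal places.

Field E=4, J=9: +4·20° lon, +9·10° lat → SW at lon -100°, lat 0°.
Square 8, 8: +8·2° lon, +8·1° lat → SW at lon -84°, lat 8°.
latitude 8.000, longitude -84.000.

8.000, -84.000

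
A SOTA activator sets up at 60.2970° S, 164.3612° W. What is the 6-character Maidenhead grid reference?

Add 180° to longitude and 90° to latitude: 15.6388, 29.7030.
Field: lon ⌊15.6388/20⌋ = 0 → A; lat ⌊29.7030/10⌋ = 2 → C.
Square: lon ⌊15.6388/2⌋ = 7; lat ⌊9.7030/1⌋ = 9.
Subsquare: lon ⌊1.6388/0.0833333⌋ = 19 → t; lat ⌊0.7030/0.0416667⌋ = 16 → q.

AC79tq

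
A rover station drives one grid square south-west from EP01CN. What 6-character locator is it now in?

EP01bm

Longitude subsquare c = 2; −1 → 1 = b.
Latitude subsquare n = 13; −1 → 12 = m.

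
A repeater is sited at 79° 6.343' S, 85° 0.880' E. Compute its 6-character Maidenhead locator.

Add 180° to longitude and 90° to latitude: 265.0147, 10.8943.
Field (20°×10°, letters A–R): lon ⌊265.0147/20⌋ = 13 → N; lat ⌊10.8943/10⌋ = 1 → B.
Square (2°×1°, digits 0–9): lon ⌊5.0147/2⌋ = 2; lat ⌊0.8943/1⌋ = 0.
Subsquare (5′×2.5′, letters a–x): lon ⌊1.0147/0.0833333⌋ = 12 → m; lat ⌊0.8943/0.0416667⌋ = 21 → v.

NB20mv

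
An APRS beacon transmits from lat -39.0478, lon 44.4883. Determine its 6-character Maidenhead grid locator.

LF20fw

Add 180° to longitude and 90° to latitude: 224.4883, 50.9522.
Field: 224.4883/20 → 11 → L, 50.9522/10 → 5 → F; chars LF.
Square: 4.4883/2 → 2, 0.9522/1 → 0; chars 20.
Subsquare: 0.4883/0.0833333 → 5 → f, 0.9522/0.0416667 → 22 → w; chars fw.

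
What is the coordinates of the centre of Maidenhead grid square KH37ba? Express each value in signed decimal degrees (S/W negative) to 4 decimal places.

-12.9792, 26.1250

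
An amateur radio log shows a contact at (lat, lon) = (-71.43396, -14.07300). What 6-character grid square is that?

IB28xn

Add 180° to longitude and 90° to latitude: 165.9270, 18.5660.
Field: 165.9270/20 → 8 → I, 18.5660/10 → 1 → B; chars IB.
Square: 5.9270/2 → 2, 8.5660/1 → 8; chars 28.
Subsquare: 1.9270/0.0833333 → 23 → x, 0.5660/0.0416667 → 13 → n; chars xn.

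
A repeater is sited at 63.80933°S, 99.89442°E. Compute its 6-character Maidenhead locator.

Add 180° to longitude and 90° to latitude: 279.8944, 26.1907.
Field (20°×10°, letters A–R): lon ⌊279.8944/20⌋ = 13 → N; lat ⌊26.1907/10⌋ = 2 → C.
Square (2°×1°, digits 0–9): lon ⌊19.8944/2⌋ = 9; lat ⌊6.1907/1⌋ = 6.
Subsquare (5′×2.5′, letters a–x): lon ⌊1.8944/0.0833333⌋ = 22 → w; lat ⌊0.1907/0.0416667⌋ = 4 → e.

NC96we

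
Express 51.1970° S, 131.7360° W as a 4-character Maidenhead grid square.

CD48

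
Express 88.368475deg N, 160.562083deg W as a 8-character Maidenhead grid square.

Offset from 180°W / 90°S: lon 19.43792°, lat 178.36847°.
Field: lon ⌊19.43792/20⌋ = 0 → A; lat ⌊178.36847/10⌋ = 17 → R.
Square: lon ⌊19.43792/2⌋ = 9; lat ⌊8.36847/1⌋ = 8.
Subsquare: lon ⌊1.43792/0.0833333⌋ = 17 → r; lat ⌊0.36847/0.0416667⌋ = 8 → i.
Extended square: lon ⌊0.02125/0.00833333⌋ = 2; lat ⌊0.03514/0.00416667⌋ = 8.

AR98ri28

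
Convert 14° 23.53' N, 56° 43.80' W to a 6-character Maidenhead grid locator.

Add 180° to longitude and 90° to latitude: 123.2700, 104.3922.
Field: lon ⌊123.2700/20⌋ = 6 → G; lat ⌊104.3922/10⌋ = 10 → K.
Square: lon ⌊3.2700/2⌋ = 1; lat ⌊4.3922/1⌋ = 4.
Subsquare: lon ⌊1.2700/0.0833333⌋ = 15 → p; lat ⌊0.3922/0.0416667⌋ = 9 → j.

GK14pj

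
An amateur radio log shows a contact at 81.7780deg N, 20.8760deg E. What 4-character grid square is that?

Shift to the Maidenhead origin (180°W, 90°S): lon 200.88, lat 171.78.
Field (20°×10°, letters A–R): 200.88/20 → 10 → K, 171.78/10 → 17 → R; chars KR.
Square (2°×1°, digits 0–9): 0.88/2 → 0, 1.78/1 → 1; chars 01.

KR01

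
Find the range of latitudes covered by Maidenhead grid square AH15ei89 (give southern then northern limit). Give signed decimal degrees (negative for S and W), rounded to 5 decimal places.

Field A=0, H=7: +0·20° lon, +7·10° lat → SW at lon -180°, lat -20°.
Square 1, 5: +1·2° lon, +5·1° lat → SW at lon -178°, lat -15°.
Subsquare e=4, i=8: +4·0.0833333° lon, +8·0.0416667° lat → SW at lon -177.667°, lat -14.6667°.
Extended square 8, 9: +8·0.00833333° lon, +9·0.00416667° lat → SW at lon -177.6°, lat -14.6292°.
Cell spans 0.00833333° lon × 0.00416667° lat.
south -14.62917, north -14.62500.

-14.62917, -14.62500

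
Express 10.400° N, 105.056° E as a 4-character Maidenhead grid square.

OK20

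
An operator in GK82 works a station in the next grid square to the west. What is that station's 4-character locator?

GK72

Longitude square 8; −1 → 7.
The latitude characters are unchanged.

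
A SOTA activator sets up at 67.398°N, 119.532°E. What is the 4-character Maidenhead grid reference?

OP97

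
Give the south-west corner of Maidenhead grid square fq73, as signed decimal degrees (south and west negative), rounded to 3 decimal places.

Field F=5, Q=16: +5·20° lon, +16·10° lat → SW at lon -80°, lat 70°.
Square 7, 3: +7·2° lon, +3·1° lat → SW at lon -66°, lat 73°.
latitude 73.000, longitude -66.000.

73.000, -66.000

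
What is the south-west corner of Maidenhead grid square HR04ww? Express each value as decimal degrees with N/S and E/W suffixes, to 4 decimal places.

Field H=7, R=17: +7·20° lon, +17·10° lat → SW at lon -40°, lat 80°.
Square 0, 4: +0·2° lon, +4·1° lat → SW at lon -40°, lat 84°.
Subsquare w=22, w=22: +22·0.0833333° lon, +22·0.0416667° lat → SW at lon -38.1667°, lat 84.9167°.
latitude 84.9167° N, longitude 38.1667° W.

84.9167° N, 38.1667° W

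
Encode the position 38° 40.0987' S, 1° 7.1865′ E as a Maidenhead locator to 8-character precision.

JF01nh49

Shift to the Maidenhead origin (180°W, 90°S): lon 181.11978, lat 51.33169.
Field: 181.11978/20 → 9 → J, 51.33169/10 → 5 → F; chars JF.
Square: 1.11978/2 → 0, 1.33169/1 → 1; chars 01.
Subsquare: 1.11978/0.0833333 → 13 → n, 0.33169/0.0416667 → 7 → h; chars nh.
Extended square: 0.03644/0.00833333 → 4, 0.04002/0.00416667 → 9; chars 49.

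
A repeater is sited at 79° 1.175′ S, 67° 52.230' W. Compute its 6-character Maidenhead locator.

FB60bx

Add 180° to longitude and 90° to latitude: 112.1295, 10.9804.
Field: lon ⌊112.1295/20⌋ = 5 → F; lat ⌊10.9804/10⌋ = 1 → B.
Square: lon ⌊12.1295/2⌋ = 6; lat ⌊0.9804/1⌋ = 0.
Subsquare: lon ⌊0.1295/0.0833333⌋ = 1 → b; lat ⌊0.9804/0.0416667⌋ = 23 → x.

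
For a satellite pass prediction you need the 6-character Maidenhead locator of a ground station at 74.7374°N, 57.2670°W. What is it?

GQ14ir

Add 180° to longitude and 90° to latitude: 122.7330, 164.7374.
Field: lon ⌊122.7330/20⌋ = 6 → G; lat ⌊164.7374/10⌋ = 16 → Q.
Square: lon ⌊2.7330/2⌋ = 1; lat ⌊4.7374/1⌋ = 4.
Subsquare: lon ⌊0.7330/0.0833333⌋ = 8 → i; lat ⌊0.7374/0.0416667⌋ = 17 → r.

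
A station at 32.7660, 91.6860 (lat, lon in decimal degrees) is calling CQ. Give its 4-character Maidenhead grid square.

NM52

Shift to the Maidenhead origin (180°W, 90°S): lon 271.69, lat 122.77.
Field: lon ⌊271.69/20⌋ = 13 → N; lat ⌊122.77/10⌋ = 12 → M.
Square: lon ⌊11.69/2⌋ = 5; lat ⌊2.77/1⌋ = 2.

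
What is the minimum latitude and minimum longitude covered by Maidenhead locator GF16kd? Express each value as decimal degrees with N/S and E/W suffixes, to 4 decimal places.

33.8750° S, 57.1667° W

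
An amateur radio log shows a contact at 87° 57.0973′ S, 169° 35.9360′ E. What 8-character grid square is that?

Add 180° to longitude and 90° to latitude: 349.59893, 2.04838.
Field (20°×10°, letters A–R): 349.59893/20 → 17 → R, 2.04838/10 → 0 → A; chars RA.
Square (2°×1°, digits 0–9): 9.59893/2 → 4, 2.04838/1 → 2; chars 42.
Subsquare (5′×2.5′, letters a–x): 1.59893/0.0833333 → 19 → t, 0.04838/0.0416667 → 1 → b; chars tb.
Extended square (30″×15″, digits 0–9): 0.01560/0.00833333 → 1, 0.00671/0.00416667 → 1; chars 11.

RA42tb11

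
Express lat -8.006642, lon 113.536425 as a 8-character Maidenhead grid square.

OI61sx48

Add 180° to longitude and 90° to latitude: 293.53643, 81.99336.
Field (20°×10°, letters A–R): lon ⌊293.53643/20⌋ = 14 → O; lat ⌊81.99336/10⌋ = 8 → I.
Square (2°×1°, digits 0–9): lon ⌊13.53643/2⌋ = 6; lat ⌊1.99336/1⌋ = 1.
Subsquare (5′×2.5′, letters a–x): lon ⌊1.53643/0.0833333⌋ = 18 → s; lat ⌊0.99336/0.0416667⌋ = 23 → x.
Extended square (30″×15″, digits 0–9): lon ⌊0.03643/0.00833333⌋ = 4; lat ⌊0.03502/0.00416667⌋ = 8.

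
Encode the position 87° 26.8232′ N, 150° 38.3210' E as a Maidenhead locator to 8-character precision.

Add 180° to longitude and 90° to latitude: 330.63868, 177.44705.
Field: 330.63868/20 → 16 → Q, 177.44705/10 → 17 → R; chars QR.
Square: 10.63868/2 → 5, 7.44705/1 → 7; chars 57.
Subsquare: 0.63868/0.0833333 → 7 → h, 0.44705/0.0416667 → 10 → k; chars hk.
Extended square: 0.05535/0.00833333 → 6, 0.03039/0.00416667 → 7; chars 67.

QR57hk67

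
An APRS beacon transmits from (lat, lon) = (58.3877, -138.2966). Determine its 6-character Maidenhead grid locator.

Offset from 180°W / 90°S: lon 41.7034°, lat 148.3877°.
Field (20°×10°, letters A–R): 41.7034/20 → 2 → C, 148.3877/10 → 14 → O; chars CO.
Square (2°×1°, digits 0–9): 1.7034/2 → 0, 8.3877/1 → 8; chars 08.
Subsquare (5′×2.5′, letters a–x): 1.7034/0.0833333 → 20 → u, 0.3877/0.0416667 → 9 → j; chars uj.

CO08uj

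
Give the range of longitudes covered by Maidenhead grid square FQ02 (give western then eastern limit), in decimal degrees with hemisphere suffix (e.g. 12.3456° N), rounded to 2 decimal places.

80.00° W, 78.00° W

Field F=5, Q=16: +5·20° lon, +16·10° lat → SW at lon -80°, lat 70°.
Square 0, 2: +0·2° lon, +2·1° lat → SW at lon -80°, lat 72°.
Cell spans 2° lon × 1° lat.
west 80.00° W, east 78.00° W.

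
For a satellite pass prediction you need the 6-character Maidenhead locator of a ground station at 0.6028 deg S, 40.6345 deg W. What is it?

Add 180° to longitude and 90° to latitude: 139.3655, 89.3972.
Field: 139.3655/20 → 6 → G, 89.3972/10 → 8 → I; chars GI.
Square: 19.3655/2 → 9, 9.3972/1 → 9; chars 99.
Subsquare: 1.3655/0.0833333 → 16 → q, 0.3972/0.0416667 → 9 → j; chars qj.

GI99qj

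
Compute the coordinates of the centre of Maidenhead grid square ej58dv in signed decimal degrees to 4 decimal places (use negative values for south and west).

Field E=4, J=9: +4·20° lon, +9·10° lat → SW at lon -100°, lat 0°.
Square 5, 8: +5·2° lon, +8·1° lat → SW at lon -90°, lat 8°.
Subsquare d=3, v=21: +3·0.0833333° lon, +21·0.0416667° lat → SW at lon -89.75°, lat 8.875°.
Cell spans 0.0833333° lon × 0.0416667° lat. Centre is SW corner plus half of each.
latitude 8.8958, longitude -89.7083.

8.8958, -89.7083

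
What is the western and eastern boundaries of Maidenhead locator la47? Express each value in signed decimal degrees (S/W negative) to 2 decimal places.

48.00, 50.00

Field L=11, A=0: +11·20° lon, +0·10° lat → SW at lon 40°, lat -90°.
Square 4, 7: +4·2° lon, +7·1° lat → SW at lon 48°, lat -83°.
Cell spans 2° lon × 1° lat.
west 48.00, east 50.00.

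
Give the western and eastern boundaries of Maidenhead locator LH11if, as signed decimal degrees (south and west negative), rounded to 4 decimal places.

42.6667, 42.7500

Field L=11, H=7: +11·20° lon, +7·10° lat → SW at lon 40°, lat -20°.
Square 1, 1: +1·2° lon, +1·1° lat → SW at lon 42°, lat -19°.
Subsquare i=8, f=5: +8·0.0833333° lon, +5·0.0416667° lat → SW at lon 42.6667°, lat -18.7917°.
Cell spans 0.0833333° lon × 0.0416667° lat.
west 42.6667, east 42.7500.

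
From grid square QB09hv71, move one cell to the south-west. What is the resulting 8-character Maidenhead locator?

QB09hv60

Longitude extended square 7; −1 → 6.
Latitude extended square 1; −1 → 0.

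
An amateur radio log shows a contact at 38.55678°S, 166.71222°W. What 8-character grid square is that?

AF61pk46

Add 180° to longitude and 90° to latitude: 13.28778, 51.44322.
Field: 13.28778/20 → 0 → A, 51.44322/10 → 5 → F; chars AF.
Square: 13.28778/2 → 6, 1.44322/1 → 1; chars 61.
Subsquare: 1.28778/0.0833333 → 15 → p, 0.44322/0.0416667 → 10 → k; chars pk.
Extended square: 0.03778/0.00833333 → 4, 0.02655/0.00416667 → 6; chars 46.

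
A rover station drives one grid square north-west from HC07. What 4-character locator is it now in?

Longitude square 0; −1 → -1, wraps to 9, carry into field.
Longitude field H = 7; −1 → 6 = G.
Latitude square 7; +1 → 8.

GC98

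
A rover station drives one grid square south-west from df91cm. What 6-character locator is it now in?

DF91bl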